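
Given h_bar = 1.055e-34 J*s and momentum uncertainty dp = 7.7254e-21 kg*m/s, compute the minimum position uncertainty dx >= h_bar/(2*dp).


dx = h_bar / (2 * dp)
= 1.055e-34 / (2 * 7.7254e-21)
= 1.055e-34 / 1.5451e-20
= 6.8281e-15 m

6.8281e-15


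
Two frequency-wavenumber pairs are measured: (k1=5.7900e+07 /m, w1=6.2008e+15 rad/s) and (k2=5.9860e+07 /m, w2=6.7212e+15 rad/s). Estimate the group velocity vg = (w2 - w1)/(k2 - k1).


vg = (w2 - w1) / (k2 - k1)
= (6.7212e+15 - 6.2008e+15) / (5.9860e+07 - 5.7900e+07)
= 5.2040e+14 / 1.9600e+06
= 2.6551e+08 m/s

2.6551e+08


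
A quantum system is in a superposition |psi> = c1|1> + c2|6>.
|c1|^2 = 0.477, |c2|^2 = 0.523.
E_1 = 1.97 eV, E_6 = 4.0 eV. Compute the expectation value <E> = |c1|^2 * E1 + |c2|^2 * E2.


<E> = |c1|^2 * E1 + |c2|^2 * E2
= 0.477 * 1.97 + 0.523 * 4.0
= 0.9397 + 2.092
= 3.0317 eV

3.0317


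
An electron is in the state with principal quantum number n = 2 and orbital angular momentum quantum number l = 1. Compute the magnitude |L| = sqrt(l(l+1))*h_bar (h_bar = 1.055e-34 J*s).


L = sqrt(l*(l+1)) * h_bar
= sqrt(1 * 2) * 1.055e-34
= sqrt(2) * 1.055e-34
= 1.4142 * 1.055e-34
= 1.4920e-34 J*s

1.4920e-34


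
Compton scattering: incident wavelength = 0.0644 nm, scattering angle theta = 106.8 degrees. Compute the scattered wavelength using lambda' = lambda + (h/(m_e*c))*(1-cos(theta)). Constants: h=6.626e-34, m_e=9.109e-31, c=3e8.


Compton wavelength: h/(m_e*c) = 2.4247e-12 m
d_lambda = 2.4247e-12 * (1 - cos(106.8 deg))
= 2.4247e-12 * 1.289032
= 3.1255e-12 m = 0.003126 nm
lambda' = 0.0644 + 0.003126
= 0.067526 nm

0.067526


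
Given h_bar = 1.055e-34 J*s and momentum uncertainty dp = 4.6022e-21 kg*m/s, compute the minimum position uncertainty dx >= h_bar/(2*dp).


dx = h_bar / (2 * dp)
= 1.055e-34 / (2 * 4.6022e-21)
= 1.055e-34 / 9.2044e-21
= 1.1462e-14 m

1.1462e-14


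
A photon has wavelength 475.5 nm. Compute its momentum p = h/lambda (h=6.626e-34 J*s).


p = h / lambda
= 6.626e-34 / (475.5e-9)
= 6.626e-34 / 4.7550e-07
= 1.3935e-27 kg*m/s

1.3935e-27


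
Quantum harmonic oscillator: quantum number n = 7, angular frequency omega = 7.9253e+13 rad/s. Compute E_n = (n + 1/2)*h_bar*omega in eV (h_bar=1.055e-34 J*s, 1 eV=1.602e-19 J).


E = (n + 1/2) * h_bar * omega
= (7 + 0.5) * 1.055e-34 * 7.9253e+13
= 7.5 * 8.3612e-21
= 6.2709e-20 J
= 0.3914 eV

0.3914


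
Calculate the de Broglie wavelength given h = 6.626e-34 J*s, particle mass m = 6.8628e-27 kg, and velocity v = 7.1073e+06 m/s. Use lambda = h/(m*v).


lambda = h / (m * v)
= 6.626e-34 / (6.8628e-27 * 7.1073e+06)
= 6.626e-34 / 4.8776e-20
= 1.3585e-14 m

1.3585e-14


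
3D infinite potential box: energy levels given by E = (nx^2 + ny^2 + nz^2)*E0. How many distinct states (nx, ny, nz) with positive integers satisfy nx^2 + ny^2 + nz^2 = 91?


Enumerate all (nx, ny, nz) with nx^2 + ny^2 + nz^2 = 91:
(1,3,9)
(1,9,3)
(3,1,9)
(3,9,1)
(9,1,3)
(9,3,1)
Total degeneracy = 6

6


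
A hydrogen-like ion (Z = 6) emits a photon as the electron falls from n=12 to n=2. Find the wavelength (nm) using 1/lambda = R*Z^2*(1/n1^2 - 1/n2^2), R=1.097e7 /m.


1/lambda = R * Z^2 * (1/n1^2 - 1/n2^2)
= 1.097e7 * 6^2 * (1/2^2 - 1/12^2)
= 1.097e7 * 36 * (0.25 - 0.006944)
= 9.5988e+07 /m
lambda = 1 / 9.5988e+07
= 10.418 nm

10.418


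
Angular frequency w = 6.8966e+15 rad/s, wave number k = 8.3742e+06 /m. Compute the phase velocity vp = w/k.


vp = w / k
= 6.8966e+15 / 8.3742e+06
= 8.2355e+08 m/s

8.2355e+08


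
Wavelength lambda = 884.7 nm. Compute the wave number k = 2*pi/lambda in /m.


k = 2 * pi / lambda
= 6.2832 / (884.7e-9)
= 6.2832 / 8.8470e-07
= 7.1021e+06 /m

7.1021e+06


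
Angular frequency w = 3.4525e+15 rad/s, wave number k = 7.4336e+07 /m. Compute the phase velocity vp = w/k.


vp = w / k
= 3.4525e+15 / 7.4336e+07
= 4.6445e+07 m/s

4.6445e+07


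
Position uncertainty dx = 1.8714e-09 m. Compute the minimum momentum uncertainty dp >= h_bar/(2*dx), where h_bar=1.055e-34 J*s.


dp = h_bar / (2 * dx)
= 1.055e-34 / (2 * 1.8714e-09)
= 1.055e-34 / 3.7428e-09
= 2.8187e-26 kg*m/s

2.8187e-26


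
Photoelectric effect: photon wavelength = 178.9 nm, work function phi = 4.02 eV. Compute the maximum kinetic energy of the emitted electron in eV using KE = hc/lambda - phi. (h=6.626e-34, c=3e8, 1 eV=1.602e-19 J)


E_photon = hc / lambda
= (6.626e-34)(3e8) / (178.9e-9)
= 1.1111e-18 J
= 6.9359 eV
KE = E_photon - phi
= 6.9359 - 4.02
= 2.9159 eV

2.9159


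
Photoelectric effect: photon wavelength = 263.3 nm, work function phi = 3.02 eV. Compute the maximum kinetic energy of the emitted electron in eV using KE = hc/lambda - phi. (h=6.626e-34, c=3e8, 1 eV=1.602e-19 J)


E_photon = hc / lambda
= (6.626e-34)(3e8) / (263.3e-9)
= 7.5496e-19 J
= 4.7126 eV
KE = E_photon - phi
= 4.7126 - 3.02
= 1.6926 eV

1.6926


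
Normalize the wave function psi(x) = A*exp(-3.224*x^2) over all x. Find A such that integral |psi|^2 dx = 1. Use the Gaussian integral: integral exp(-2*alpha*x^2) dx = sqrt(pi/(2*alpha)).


integral |psi|^2 dx = A^2 * sqrt(pi/(2*alpha)) = 1
A^2 = sqrt(2*alpha/pi)
= sqrt(2 * 3.224 / pi)
= 1.432642
A = sqrt(1.432642)
= 1.1969

1.1969


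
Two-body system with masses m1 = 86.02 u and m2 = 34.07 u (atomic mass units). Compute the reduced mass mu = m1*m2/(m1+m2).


mu = m1 * m2 / (m1 + m2)
= 86.02 * 34.07 / (86.02 + 34.07)
= 2930.7014 / 120.09
= 24.4042 u

24.4042


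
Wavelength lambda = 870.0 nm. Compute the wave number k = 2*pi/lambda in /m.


k = 2 * pi / lambda
= 6.2832 / (870.0e-9)
= 6.2832 / 8.7000e-07
= 7.2221e+06 /m

7.2221e+06


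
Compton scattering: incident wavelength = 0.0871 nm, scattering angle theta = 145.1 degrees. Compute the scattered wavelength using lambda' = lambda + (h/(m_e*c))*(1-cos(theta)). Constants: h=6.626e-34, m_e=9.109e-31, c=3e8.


Compton wavelength: h/(m_e*c) = 2.4247e-12 m
d_lambda = 2.4247e-12 * (1 - cos(145.1 deg))
= 2.4247e-12 * 1.820152
= 4.4133e-12 m = 0.004413 nm
lambda' = 0.0871 + 0.004413
= 0.091513 nm

0.091513


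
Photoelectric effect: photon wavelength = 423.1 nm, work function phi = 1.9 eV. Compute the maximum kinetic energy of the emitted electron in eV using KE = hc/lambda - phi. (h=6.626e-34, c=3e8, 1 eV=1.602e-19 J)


E_photon = hc / lambda
= (6.626e-34)(3e8) / (423.1e-9)
= 4.6982e-19 J
= 2.9327 eV
KE = E_photon - phi
= 2.9327 - 1.9
= 1.0327 eV

1.0327


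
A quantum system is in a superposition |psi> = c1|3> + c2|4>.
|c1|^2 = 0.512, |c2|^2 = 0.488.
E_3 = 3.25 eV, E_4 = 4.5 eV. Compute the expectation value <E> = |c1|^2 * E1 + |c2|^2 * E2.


<E> = |c1|^2 * E1 + |c2|^2 * E2
= 0.512 * 3.25 + 0.488 * 4.5
= 1.664 + 2.196
= 3.86 eV

3.86


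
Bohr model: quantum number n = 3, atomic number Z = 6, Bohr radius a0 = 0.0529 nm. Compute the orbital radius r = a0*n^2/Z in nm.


r = a0 * n^2 / Z
= 0.0529 * 3^2 / 6
= 0.0529 * 9 / 6
= 0.0794 nm

0.0794


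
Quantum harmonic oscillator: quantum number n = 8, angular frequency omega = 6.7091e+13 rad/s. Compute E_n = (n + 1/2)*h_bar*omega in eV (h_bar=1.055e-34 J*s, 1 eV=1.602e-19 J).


E = (n + 1/2) * h_bar * omega
= (8 + 0.5) * 1.055e-34 * 6.7091e+13
= 8.5 * 7.0781e-21
= 6.0164e-20 J
= 0.3756 eV

0.3756


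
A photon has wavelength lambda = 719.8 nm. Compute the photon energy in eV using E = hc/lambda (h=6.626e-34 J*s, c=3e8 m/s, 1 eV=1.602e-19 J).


E = hc / lambda
= (6.626e-34)(3e8) / (719.8e-9)
= 1.9878e-25 / 7.1980e-07
= 2.7616e-19 J
Converting to eV: 2.7616e-19 / 1.602e-19
= 1.7238 eV

1.7238


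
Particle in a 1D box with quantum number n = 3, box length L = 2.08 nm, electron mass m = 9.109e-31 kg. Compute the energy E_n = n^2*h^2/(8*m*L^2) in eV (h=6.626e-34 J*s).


E = n^2 * h^2 / (8 * m * L^2)
= 3^2 * (6.626e-34)^2 / (8 * 9.109e-31 * (2.08e-9)^2)
= 9 * 4.3904e-67 / (8 * 9.109e-31 * 4.3264e-18)
= 1.2533e-19 J
= 0.7823 eV

0.7823


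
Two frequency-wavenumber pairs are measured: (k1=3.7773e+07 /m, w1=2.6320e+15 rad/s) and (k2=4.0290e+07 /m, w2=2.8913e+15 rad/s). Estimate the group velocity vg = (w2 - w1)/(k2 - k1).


vg = (w2 - w1) / (k2 - k1)
= (2.8913e+15 - 2.6320e+15) / (4.0290e+07 - 3.7773e+07)
= 2.5930e+14 / 2.5170e+06
= 1.0302e+08 m/s

1.0302e+08


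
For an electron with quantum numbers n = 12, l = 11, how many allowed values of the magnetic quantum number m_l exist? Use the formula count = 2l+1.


m_l ranges from -l to +l in integer steps
So m_l goes from -11 to +11
Count = 2l + 1 = 2*11 + 1
= 23

23


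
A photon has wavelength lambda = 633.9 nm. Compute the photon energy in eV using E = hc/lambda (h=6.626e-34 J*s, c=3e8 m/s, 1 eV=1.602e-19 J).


E = hc / lambda
= (6.626e-34)(3e8) / (633.9e-9)
= 1.9878e-25 / 6.3390e-07
= 3.1358e-19 J
Converting to eV: 3.1358e-19 / 1.602e-19
= 1.9574 eV

1.9574


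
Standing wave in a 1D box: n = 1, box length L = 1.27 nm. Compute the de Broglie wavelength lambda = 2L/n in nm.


lambda = 2L / n
= 2 * 1.27 / 1
= 2.54 / 1
= 2.54 nm

2.54


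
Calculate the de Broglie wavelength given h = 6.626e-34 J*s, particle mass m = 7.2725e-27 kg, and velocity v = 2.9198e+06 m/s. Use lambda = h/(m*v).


lambda = h / (m * v)
= 6.626e-34 / (7.2725e-27 * 2.9198e+06)
= 6.626e-34 / 2.1234e-20
= 3.1204e-14 m

3.1204e-14


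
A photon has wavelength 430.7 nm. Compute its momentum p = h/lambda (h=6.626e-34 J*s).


p = h / lambda
= 6.626e-34 / (430.7e-9)
= 6.626e-34 / 4.3070e-07
= 1.5384e-27 kg*m/s

1.5384e-27


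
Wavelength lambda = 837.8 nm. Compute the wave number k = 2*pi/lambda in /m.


k = 2 * pi / lambda
= 6.2832 / (837.8e-9)
= 6.2832 / 8.3780e-07
= 7.4996e+06 /m

7.4996e+06


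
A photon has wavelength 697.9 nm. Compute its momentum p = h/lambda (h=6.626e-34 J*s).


p = h / lambda
= 6.626e-34 / (697.9e-9)
= 6.626e-34 / 6.9790e-07
= 9.4942e-28 kg*m/s

9.4942e-28


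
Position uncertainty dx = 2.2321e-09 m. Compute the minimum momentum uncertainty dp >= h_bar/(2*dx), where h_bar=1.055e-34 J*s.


dp = h_bar / (2 * dx)
= 1.055e-34 / (2 * 2.2321e-09)
= 1.055e-34 / 4.4642e-09
= 2.3632e-26 kg*m/s

2.3632e-26


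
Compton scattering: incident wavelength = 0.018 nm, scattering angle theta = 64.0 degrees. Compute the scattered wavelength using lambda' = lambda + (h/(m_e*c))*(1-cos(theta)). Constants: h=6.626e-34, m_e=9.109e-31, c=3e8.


Compton wavelength: h/(m_e*c) = 2.4247e-12 m
d_lambda = 2.4247e-12 * (1 - cos(64.0 deg))
= 2.4247e-12 * 0.561629
= 1.3618e-12 m = 0.001362 nm
lambda' = 0.018 + 0.001362
= 0.019362 nm

0.019362


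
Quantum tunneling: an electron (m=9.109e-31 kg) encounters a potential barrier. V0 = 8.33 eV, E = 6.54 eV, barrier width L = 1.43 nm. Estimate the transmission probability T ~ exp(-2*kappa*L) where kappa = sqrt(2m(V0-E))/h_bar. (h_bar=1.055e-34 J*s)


V0 - E = 1.79 eV = 2.8676e-19 J
kappa = sqrt(2 * m * (V0-E)) / h_bar
= sqrt(2 * 9.109e-31 * 2.8676e-19) / 1.055e-34
= 6.8510e+09 /m
2*kappa*L = 2 * 6.8510e+09 * 1.43e-9
= 19.5939
T = exp(-19.5939) = 3.093581e-09

3.093581e-09


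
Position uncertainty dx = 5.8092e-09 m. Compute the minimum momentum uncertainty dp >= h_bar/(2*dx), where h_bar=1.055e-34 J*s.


dp = h_bar / (2 * dx)
= 1.055e-34 / (2 * 5.8092e-09)
= 1.055e-34 / 1.1618e-08
= 9.0804e-27 kg*m/s

9.0804e-27


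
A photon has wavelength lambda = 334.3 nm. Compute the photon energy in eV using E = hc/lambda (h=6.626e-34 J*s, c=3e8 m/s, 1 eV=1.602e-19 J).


E = hc / lambda
= (6.626e-34)(3e8) / (334.3e-9)
= 1.9878e-25 / 3.3430e-07
= 5.9462e-19 J
Converting to eV: 5.9462e-19 / 1.602e-19
= 3.7117 eV

3.7117


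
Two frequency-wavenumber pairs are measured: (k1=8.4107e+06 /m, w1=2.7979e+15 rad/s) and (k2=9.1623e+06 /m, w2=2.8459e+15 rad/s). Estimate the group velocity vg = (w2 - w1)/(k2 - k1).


vg = (w2 - w1) / (k2 - k1)
= (2.8459e+15 - 2.7979e+15) / (9.1623e+06 - 8.4107e+06)
= 4.8000e+13 / 7.5160e+05
= 6.3864e+07 m/s

6.3864e+07


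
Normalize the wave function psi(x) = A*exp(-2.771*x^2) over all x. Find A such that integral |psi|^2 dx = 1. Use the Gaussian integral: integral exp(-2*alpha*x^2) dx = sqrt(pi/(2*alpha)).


integral |psi|^2 dx = A^2 * sqrt(pi/(2*alpha)) = 1
A^2 = sqrt(2*alpha/pi)
= sqrt(2 * 2.771 / pi)
= 1.328184
A = sqrt(1.328184)
= 1.1525

1.1525


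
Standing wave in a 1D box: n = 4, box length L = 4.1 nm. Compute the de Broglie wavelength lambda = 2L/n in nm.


lambda = 2L / n
= 2 * 4.1 / 4
= 8.2 / 4
= 2.05 nm

2.05


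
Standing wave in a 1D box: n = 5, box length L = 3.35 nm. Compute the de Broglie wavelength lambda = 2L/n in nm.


lambda = 2L / n
= 2 * 3.35 / 5
= 6.7 / 5
= 1.34 nm

1.34


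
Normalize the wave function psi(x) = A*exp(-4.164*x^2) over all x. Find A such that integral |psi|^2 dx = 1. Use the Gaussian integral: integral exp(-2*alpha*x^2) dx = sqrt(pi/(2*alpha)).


integral |psi|^2 dx = A^2 * sqrt(pi/(2*alpha)) = 1
A^2 = sqrt(2*alpha/pi)
= sqrt(2 * 4.164 / pi)
= 1.628154
A = sqrt(1.628154)
= 1.276

1.276


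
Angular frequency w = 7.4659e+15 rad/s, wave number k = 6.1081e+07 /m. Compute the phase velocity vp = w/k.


vp = w / k
= 7.4659e+15 / 6.1081e+07
= 1.2223e+08 m/s

1.2223e+08


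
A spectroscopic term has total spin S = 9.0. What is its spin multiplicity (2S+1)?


Spin multiplicity = 2S + 1
= 2 * 9.0 + 1
= 18.0 + 1
= 19

19


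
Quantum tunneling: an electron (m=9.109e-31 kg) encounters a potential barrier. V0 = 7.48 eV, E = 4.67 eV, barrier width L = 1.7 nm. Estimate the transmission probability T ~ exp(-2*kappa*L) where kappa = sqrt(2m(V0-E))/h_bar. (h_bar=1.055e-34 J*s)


V0 - E = 2.81 eV = 4.5016e-19 J
kappa = sqrt(2 * m * (V0-E)) / h_bar
= sqrt(2 * 9.109e-31 * 4.5016e-19) / 1.055e-34
= 8.5839e+09 /m
2*kappa*L = 2 * 8.5839e+09 * 1.7e-9
= 29.1851
T = exp(-29.1851) = 2.113835e-13

2.113835e-13


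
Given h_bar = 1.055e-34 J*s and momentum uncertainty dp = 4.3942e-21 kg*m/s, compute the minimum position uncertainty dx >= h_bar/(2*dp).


dx = h_bar / (2 * dp)
= 1.055e-34 / (2 * 4.3942e-21)
= 1.055e-34 / 8.7884e-21
= 1.2004e-14 m

1.2004e-14


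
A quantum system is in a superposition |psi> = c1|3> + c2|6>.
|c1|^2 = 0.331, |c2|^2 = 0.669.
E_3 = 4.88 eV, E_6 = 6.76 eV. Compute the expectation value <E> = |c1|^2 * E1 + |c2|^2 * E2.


<E> = |c1|^2 * E1 + |c2|^2 * E2
= 0.331 * 4.88 + 0.669 * 6.76
= 1.6153 + 4.5224
= 6.1377 eV

6.1377


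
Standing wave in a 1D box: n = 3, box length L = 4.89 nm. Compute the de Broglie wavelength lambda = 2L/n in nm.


lambda = 2L / n
= 2 * 4.89 / 3
= 9.78 / 3
= 3.26 nm

3.26


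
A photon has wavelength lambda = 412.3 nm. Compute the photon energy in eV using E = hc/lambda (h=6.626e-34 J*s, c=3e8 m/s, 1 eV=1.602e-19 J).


E = hc / lambda
= (6.626e-34)(3e8) / (412.3e-9)
= 1.9878e-25 / 4.1230e-07
= 4.8212e-19 J
Converting to eV: 4.8212e-19 / 1.602e-19
= 3.0095 eV

3.0095


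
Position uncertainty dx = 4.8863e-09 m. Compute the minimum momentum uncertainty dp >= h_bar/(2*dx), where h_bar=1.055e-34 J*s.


dp = h_bar / (2 * dx)
= 1.055e-34 / (2 * 4.8863e-09)
= 1.055e-34 / 9.7726e-09
= 1.0795e-26 kg*m/s

1.0795e-26


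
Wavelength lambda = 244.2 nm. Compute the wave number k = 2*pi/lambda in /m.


k = 2 * pi / lambda
= 6.2832 / (244.2e-9)
= 6.2832 / 2.4420e-07
= 2.5730e+07 /m

2.5730e+07


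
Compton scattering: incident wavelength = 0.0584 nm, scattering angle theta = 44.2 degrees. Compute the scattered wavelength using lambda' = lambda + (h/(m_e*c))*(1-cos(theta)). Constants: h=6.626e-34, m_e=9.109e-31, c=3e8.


Compton wavelength: h/(m_e*c) = 2.4247e-12 m
d_lambda = 2.4247e-12 * (1 - cos(44.2 deg))
= 2.4247e-12 * 0.283089
= 6.8641e-13 m = 0.000686 nm
lambda' = 0.0584 + 0.000686
= 0.059086 nm

0.059086


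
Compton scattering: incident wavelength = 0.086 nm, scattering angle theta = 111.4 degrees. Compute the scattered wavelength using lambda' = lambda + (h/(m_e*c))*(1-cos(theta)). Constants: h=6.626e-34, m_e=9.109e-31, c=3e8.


Compton wavelength: h/(m_e*c) = 2.4247e-12 m
d_lambda = 2.4247e-12 * (1 - cos(111.4 deg))
= 2.4247e-12 * 1.364877
= 3.3094e-12 m = 0.003309 nm
lambda' = 0.086 + 0.003309
= 0.089309 nm

0.089309


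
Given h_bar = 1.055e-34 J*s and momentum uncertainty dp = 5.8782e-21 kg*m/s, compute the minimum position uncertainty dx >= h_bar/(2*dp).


dx = h_bar / (2 * dp)
= 1.055e-34 / (2 * 5.8782e-21)
= 1.055e-34 / 1.1756e-20
= 8.9738e-15 m

8.9738e-15


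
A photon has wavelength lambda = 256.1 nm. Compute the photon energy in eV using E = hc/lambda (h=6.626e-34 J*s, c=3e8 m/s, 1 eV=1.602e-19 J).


E = hc / lambda
= (6.626e-34)(3e8) / (256.1e-9)
= 1.9878e-25 / 2.5610e-07
= 7.7618e-19 J
Converting to eV: 7.7618e-19 / 1.602e-19
= 4.8451 eV

4.8451


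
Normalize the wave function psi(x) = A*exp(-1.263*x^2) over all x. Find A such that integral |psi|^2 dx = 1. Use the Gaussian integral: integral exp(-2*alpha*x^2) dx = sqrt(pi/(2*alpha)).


integral |psi|^2 dx = A^2 * sqrt(pi/(2*alpha)) = 1
A^2 = sqrt(2*alpha/pi)
= sqrt(2 * 1.263 / pi)
= 0.896689
A = sqrt(0.896689)
= 0.9469

0.9469


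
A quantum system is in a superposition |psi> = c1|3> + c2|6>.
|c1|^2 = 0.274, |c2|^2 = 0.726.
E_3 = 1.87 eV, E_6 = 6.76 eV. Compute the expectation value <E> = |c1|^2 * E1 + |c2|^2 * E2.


<E> = |c1|^2 * E1 + |c2|^2 * E2
= 0.274 * 1.87 + 0.726 * 6.76
= 0.5124 + 4.9078
= 5.4201 eV

5.4201


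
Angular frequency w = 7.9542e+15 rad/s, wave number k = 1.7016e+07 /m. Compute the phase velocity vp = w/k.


vp = w / k
= 7.9542e+15 / 1.7016e+07
= 4.6745e+08 m/s

4.6745e+08


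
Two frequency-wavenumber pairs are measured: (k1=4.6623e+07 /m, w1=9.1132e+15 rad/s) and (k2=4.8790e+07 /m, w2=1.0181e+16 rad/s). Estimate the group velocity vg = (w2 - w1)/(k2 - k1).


vg = (w2 - w1) / (k2 - k1)
= (1.0181e+16 - 9.1132e+15) / (4.8790e+07 - 4.6623e+07)
= 1.0678e+15 / 2.1670e+06
= 4.9275e+08 m/s

4.9275e+08


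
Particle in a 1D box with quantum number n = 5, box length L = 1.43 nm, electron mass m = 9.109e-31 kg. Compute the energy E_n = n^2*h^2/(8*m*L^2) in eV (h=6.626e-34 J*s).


E = n^2 * h^2 / (8 * m * L^2)
= 5^2 * (6.626e-34)^2 / (8 * 9.109e-31 * (1.43e-9)^2)
= 25 * 4.3904e-67 / (8 * 9.109e-31 * 2.0449e-18)
= 7.3656e-19 J
= 4.5978 eV

4.5978


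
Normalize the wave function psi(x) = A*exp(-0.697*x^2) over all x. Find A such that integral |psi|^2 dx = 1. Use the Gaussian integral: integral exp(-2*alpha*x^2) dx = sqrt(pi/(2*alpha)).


integral |psi|^2 dx = A^2 * sqrt(pi/(2*alpha)) = 1
A^2 = sqrt(2*alpha/pi)
= sqrt(2 * 0.697 / pi)
= 0.666126
A = sqrt(0.666126)
= 0.8162

0.8162


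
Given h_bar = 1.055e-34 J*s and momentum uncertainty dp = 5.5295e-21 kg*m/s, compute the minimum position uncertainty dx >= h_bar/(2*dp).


dx = h_bar / (2 * dp)
= 1.055e-34 / (2 * 5.5295e-21)
= 1.055e-34 / 1.1059e-20
= 9.5397e-15 m

9.5397e-15


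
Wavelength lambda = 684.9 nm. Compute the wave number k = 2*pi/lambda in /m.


k = 2 * pi / lambda
= 6.2832 / (684.9e-9)
= 6.2832 / 6.8490e-07
= 9.1739e+06 /m

9.1739e+06


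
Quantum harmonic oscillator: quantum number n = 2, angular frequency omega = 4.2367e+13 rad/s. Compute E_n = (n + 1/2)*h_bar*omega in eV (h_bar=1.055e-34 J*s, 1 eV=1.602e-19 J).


E = (n + 1/2) * h_bar * omega
= (2 + 0.5) * 1.055e-34 * 4.2367e+13
= 2.5 * 4.4697e-21
= 1.1174e-20 J
= 0.0698 eV

0.0698


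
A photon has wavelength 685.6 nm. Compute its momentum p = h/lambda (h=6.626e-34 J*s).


p = h / lambda
= 6.626e-34 / (685.6e-9)
= 6.626e-34 / 6.8560e-07
= 9.6645e-28 kg*m/s

9.6645e-28


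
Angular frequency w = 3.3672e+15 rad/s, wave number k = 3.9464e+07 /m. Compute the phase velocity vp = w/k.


vp = w / k
= 3.3672e+15 / 3.9464e+07
= 8.5323e+07 m/s

8.5323e+07


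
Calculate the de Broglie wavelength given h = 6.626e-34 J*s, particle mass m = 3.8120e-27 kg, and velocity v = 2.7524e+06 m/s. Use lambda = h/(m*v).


lambda = h / (m * v)
= 6.626e-34 / (3.8120e-27 * 2.7524e+06)
= 6.626e-34 / 1.0492e-20
= 6.3152e-14 m

6.3152e-14


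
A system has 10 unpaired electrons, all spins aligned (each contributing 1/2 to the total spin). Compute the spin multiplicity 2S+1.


Total spin S = N * (1/2) = 10 * 0.5 = 5.0
Spin multiplicity = 2S + 1
= 2 * 5.0 + 1
= 11

11


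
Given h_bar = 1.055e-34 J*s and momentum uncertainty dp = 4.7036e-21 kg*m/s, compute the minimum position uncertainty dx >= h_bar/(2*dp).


dx = h_bar / (2 * dp)
= 1.055e-34 / (2 * 4.7036e-21)
= 1.055e-34 / 9.4072e-21
= 1.1215e-14 m

1.1215e-14


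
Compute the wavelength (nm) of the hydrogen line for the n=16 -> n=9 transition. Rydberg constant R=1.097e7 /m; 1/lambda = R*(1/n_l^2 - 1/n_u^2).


1/lambda = R * (1/n_l^2 - 1/n_u^2)
= 1.097e7 * (1/9^2 - 1/16^2)
= 1.097e7 * (0.012346 - 0.003906)
= 1.097e7 * 0.008439
= 9.2581e+04 /m
lambda = 1 / 9.2581e+04 = 10801.4064 nm

10801.4064


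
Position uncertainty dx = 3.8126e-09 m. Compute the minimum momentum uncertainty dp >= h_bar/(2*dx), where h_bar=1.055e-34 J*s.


dp = h_bar / (2 * dx)
= 1.055e-34 / (2 * 3.8126e-09)
= 1.055e-34 / 7.6252e-09
= 1.3836e-26 kg*m/s

1.3836e-26


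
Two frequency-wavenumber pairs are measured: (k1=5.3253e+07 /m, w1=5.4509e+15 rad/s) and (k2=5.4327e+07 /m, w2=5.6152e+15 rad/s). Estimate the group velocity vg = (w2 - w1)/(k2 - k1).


vg = (w2 - w1) / (k2 - k1)
= (5.6152e+15 - 5.4509e+15) / (5.4327e+07 - 5.3253e+07)
= 1.6430e+14 / 1.0740e+06
= 1.5298e+08 m/s

1.5298e+08


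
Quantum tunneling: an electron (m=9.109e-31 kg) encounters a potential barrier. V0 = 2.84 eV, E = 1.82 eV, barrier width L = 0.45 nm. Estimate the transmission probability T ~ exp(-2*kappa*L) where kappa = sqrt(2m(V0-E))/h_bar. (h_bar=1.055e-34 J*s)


V0 - E = 1.02 eV = 1.6340e-19 J
kappa = sqrt(2 * m * (V0-E)) / h_bar
= sqrt(2 * 9.109e-31 * 1.6340e-19) / 1.055e-34
= 5.1717e+09 /m
2*kappa*L = 2 * 5.1717e+09 * 0.45e-9
= 4.6545
T = exp(-4.6545) = 9.518803e-03

9.518803e-03


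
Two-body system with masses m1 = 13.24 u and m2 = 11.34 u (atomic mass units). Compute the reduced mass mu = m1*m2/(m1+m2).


mu = m1 * m2 / (m1 + m2)
= 13.24 * 11.34 / (13.24 + 11.34)
= 150.1416 / 24.58
= 6.1083 u

6.1083


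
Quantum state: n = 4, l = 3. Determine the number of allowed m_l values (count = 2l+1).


m_l ranges from -l to +l in integer steps
So m_l goes from -3 to +3
Count = 2l + 1 = 2*3 + 1
= 7

7


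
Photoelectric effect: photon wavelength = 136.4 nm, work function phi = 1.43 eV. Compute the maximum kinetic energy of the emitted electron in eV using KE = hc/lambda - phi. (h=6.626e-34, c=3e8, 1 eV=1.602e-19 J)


E_photon = hc / lambda
= (6.626e-34)(3e8) / (136.4e-9)
= 1.4573e-18 J
= 9.0969 eV
KE = E_photon - phi
= 9.0969 - 1.43
= 7.6669 eV

7.6669


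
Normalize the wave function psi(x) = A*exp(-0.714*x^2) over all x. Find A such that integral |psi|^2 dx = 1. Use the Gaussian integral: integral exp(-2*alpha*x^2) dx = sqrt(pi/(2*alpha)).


integral |psi|^2 dx = A^2 * sqrt(pi/(2*alpha)) = 1
A^2 = sqrt(2*alpha/pi)
= sqrt(2 * 0.714 / pi)
= 0.674201
A = sqrt(0.674201)
= 0.8211

0.8211


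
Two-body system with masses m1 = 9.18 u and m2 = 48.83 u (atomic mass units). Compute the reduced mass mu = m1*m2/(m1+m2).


mu = m1 * m2 / (m1 + m2)
= 9.18 * 48.83 / (9.18 + 48.83)
= 448.2594 / 58.01
= 7.7273 u

7.7273


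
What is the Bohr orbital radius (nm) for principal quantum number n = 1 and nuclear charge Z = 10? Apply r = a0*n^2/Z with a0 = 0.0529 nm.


r = a0 * n^2 / Z
= 0.0529 * 1^2 / 10
= 0.0529 * 1 / 10
= 0.0053 nm

0.0053


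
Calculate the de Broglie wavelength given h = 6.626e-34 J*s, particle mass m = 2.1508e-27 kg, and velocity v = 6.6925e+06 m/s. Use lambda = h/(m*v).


lambda = h / (m * v)
= 6.626e-34 / (2.1508e-27 * 6.6925e+06)
= 6.626e-34 / 1.4394e-20
= 4.6032e-14 m

4.6032e-14


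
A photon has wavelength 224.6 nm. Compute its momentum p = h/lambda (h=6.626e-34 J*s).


p = h / lambda
= 6.626e-34 / (224.6e-9)
= 6.626e-34 / 2.2460e-07
= 2.9501e-27 kg*m/s

2.9501e-27


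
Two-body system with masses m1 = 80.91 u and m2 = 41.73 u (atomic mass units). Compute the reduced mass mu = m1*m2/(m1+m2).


mu = m1 * m2 / (m1 + m2)
= 80.91 * 41.73 / (80.91 + 41.73)
= 3376.3743 / 122.64
= 27.5308 u

27.5308


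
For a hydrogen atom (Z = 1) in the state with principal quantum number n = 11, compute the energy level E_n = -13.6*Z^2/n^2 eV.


E_n = -13.6 * Z^2 / n^2
= -13.6 * 1^2 / 11^2
= -13.6 * 1 / 121
= -0.1124 eV

-0.1124


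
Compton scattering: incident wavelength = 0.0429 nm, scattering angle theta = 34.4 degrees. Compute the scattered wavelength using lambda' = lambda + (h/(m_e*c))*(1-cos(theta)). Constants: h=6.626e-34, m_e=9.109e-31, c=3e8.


Compton wavelength: h/(m_e*c) = 2.4247e-12 m
d_lambda = 2.4247e-12 * (1 - cos(34.4 deg))
= 2.4247e-12 * 0.174887
= 4.2405e-13 m = 0.000424 nm
lambda' = 0.0429 + 0.000424
= 0.043324 nm

0.043324


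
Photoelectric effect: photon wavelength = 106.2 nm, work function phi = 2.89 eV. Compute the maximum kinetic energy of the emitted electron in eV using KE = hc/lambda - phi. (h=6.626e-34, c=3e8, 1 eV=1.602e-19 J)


E_photon = hc / lambda
= (6.626e-34)(3e8) / (106.2e-9)
= 1.8718e-18 J
= 11.6838 eV
KE = E_photon - phi
= 11.6838 - 2.89
= 8.7938 eV

8.7938


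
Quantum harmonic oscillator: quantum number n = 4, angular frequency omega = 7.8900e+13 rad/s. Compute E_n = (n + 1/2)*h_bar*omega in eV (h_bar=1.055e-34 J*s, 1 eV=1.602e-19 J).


E = (n + 1/2) * h_bar * omega
= (4 + 0.5) * 1.055e-34 * 7.8900e+13
= 4.5 * 8.3239e-21
= 3.7458e-20 J
= 0.2338 eV

0.2338


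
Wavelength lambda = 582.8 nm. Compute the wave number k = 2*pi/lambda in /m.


k = 2 * pi / lambda
= 6.2832 / (582.8e-9)
= 6.2832 / 5.8280e-07
= 1.0781e+07 /m

1.0781e+07


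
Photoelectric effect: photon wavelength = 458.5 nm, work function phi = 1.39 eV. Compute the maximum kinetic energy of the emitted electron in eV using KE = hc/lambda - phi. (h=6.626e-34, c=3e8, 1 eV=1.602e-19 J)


E_photon = hc / lambda
= (6.626e-34)(3e8) / (458.5e-9)
= 4.3354e-19 J
= 2.7063 eV
KE = E_photon - phi
= 2.7063 - 1.39
= 1.3163 eV

1.3163


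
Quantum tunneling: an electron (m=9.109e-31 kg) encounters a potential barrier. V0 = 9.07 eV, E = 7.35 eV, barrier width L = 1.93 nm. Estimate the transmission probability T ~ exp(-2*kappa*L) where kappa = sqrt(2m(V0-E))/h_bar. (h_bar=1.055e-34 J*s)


V0 - E = 1.72 eV = 2.7554e-19 J
kappa = sqrt(2 * m * (V0-E)) / h_bar
= sqrt(2 * 9.109e-31 * 2.7554e-19) / 1.055e-34
= 6.7157e+09 /m
2*kappa*L = 2 * 6.7157e+09 * 1.93e-9
= 25.9227
T = exp(-25.9227) = 5.519542e-12

5.519542e-12


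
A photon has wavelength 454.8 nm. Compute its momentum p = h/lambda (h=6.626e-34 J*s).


p = h / lambda
= 6.626e-34 / (454.8e-9)
= 6.626e-34 / 4.5480e-07
= 1.4569e-27 kg*m/s

1.4569e-27


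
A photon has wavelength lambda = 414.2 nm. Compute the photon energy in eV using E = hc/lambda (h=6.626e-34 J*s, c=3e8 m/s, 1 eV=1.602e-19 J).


E = hc / lambda
= (6.626e-34)(3e8) / (414.2e-9)
= 1.9878e-25 / 4.1420e-07
= 4.7991e-19 J
Converting to eV: 4.7991e-19 / 1.602e-19
= 2.9957 eV

2.9957


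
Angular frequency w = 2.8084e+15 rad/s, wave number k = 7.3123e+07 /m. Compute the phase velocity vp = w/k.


vp = w / k
= 2.8084e+15 / 7.3123e+07
= 3.8407e+07 m/s

3.8407e+07


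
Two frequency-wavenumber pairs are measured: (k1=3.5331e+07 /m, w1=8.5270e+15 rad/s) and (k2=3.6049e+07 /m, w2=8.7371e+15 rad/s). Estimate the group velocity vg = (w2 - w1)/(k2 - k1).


vg = (w2 - w1) / (k2 - k1)
= (8.7371e+15 - 8.5270e+15) / (3.6049e+07 - 3.5331e+07)
= 2.1010e+14 / 7.1800e+05
= 2.9262e+08 m/s

2.9262e+08


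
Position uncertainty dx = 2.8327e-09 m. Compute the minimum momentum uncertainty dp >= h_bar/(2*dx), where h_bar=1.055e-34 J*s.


dp = h_bar / (2 * dx)
= 1.055e-34 / (2 * 2.8327e-09)
= 1.055e-34 / 5.6654e-09
= 1.8622e-26 kg*m/s

1.8622e-26


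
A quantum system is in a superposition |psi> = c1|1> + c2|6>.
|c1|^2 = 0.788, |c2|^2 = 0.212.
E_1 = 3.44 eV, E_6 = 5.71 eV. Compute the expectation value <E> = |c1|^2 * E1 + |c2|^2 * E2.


<E> = |c1|^2 * E1 + |c2|^2 * E2
= 0.788 * 3.44 + 0.212 * 5.71
= 2.7107 + 1.2105
= 3.9212 eV

3.9212


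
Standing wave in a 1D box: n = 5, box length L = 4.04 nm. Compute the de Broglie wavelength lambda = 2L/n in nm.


lambda = 2L / n
= 2 * 4.04 / 5
= 8.08 / 5
= 1.616 nm

1.616


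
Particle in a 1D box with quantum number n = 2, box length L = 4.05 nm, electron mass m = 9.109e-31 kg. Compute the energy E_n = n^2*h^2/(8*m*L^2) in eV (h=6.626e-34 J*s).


E = n^2 * h^2 / (8 * m * L^2)
= 2^2 * (6.626e-34)^2 / (8 * 9.109e-31 * (4.05e-9)^2)
= 4 * 4.3904e-67 / (8 * 9.109e-31 * 1.6402e-17)
= 1.4692e-20 J
= 0.0917 eV

0.0917


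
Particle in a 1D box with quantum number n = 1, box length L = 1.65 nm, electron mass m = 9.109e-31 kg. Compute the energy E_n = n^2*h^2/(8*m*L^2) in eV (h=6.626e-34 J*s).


E = n^2 * h^2 / (8 * m * L^2)
= 1^2 * (6.626e-34)^2 / (8 * 9.109e-31 * (1.65e-9)^2)
= 1 * 4.3904e-67 / (8 * 9.109e-31 * 2.7225e-18)
= 2.2130e-20 J
= 0.1381 eV

0.1381


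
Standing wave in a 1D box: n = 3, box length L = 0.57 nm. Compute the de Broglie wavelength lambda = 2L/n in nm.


lambda = 2L / n
= 2 * 0.57 / 3
= 1.14 / 3
= 0.38 nm

0.38


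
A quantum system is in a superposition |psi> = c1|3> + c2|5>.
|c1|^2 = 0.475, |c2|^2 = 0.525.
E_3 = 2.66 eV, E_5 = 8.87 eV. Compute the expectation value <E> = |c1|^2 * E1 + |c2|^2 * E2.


<E> = |c1|^2 * E1 + |c2|^2 * E2
= 0.475 * 2.66 + 0.525 * 8.87
= 1.2635 + 4.6567
= 5.9202 eV

5.9202


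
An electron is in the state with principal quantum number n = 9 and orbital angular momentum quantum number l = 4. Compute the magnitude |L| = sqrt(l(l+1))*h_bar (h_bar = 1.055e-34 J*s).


L = sqrt(l*(l+1)) * h_bar
= sqrt(4 * 5) * 1.055e-34
= sqrt(20) * 1.055e-34
= 4.4721 * 1.055e-34
= 4.7181e-34 J*s

4.7181e-34


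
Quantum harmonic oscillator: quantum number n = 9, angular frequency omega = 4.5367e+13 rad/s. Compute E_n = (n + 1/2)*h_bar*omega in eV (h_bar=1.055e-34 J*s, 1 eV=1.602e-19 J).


E = (n + 1/2) * h_bar * omega
= (9 + 0.5) * 1.055e-34 * 4.5367e+13
= 9.5 * 4.7862e-21
= 4.5469e-20 J
= 0.2838 eV

0.2838


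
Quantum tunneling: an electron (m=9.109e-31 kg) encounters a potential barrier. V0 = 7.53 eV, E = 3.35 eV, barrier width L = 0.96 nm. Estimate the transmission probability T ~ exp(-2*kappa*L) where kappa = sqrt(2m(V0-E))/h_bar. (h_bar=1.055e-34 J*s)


V0 - E = 4.18 eV = 6.6964e-19 J
kappa = sqrt(2 * m * (V0-E)) / h_bar
= sqrt(2 * 9.109e-31 * 6.6964e-19) / 1.055e-34
= 1.0469e+10 /m
2*kappa*L = 2 * 1.0469e+10 * 0.96e-9
= 20.101
T = exp(-20.101) = 1.863071e-09

1.863071e-09


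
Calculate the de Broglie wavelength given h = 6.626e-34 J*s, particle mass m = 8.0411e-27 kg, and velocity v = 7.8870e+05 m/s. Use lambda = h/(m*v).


lambda = h / (m * v)
= 6.626e-34 / (8.0411e-27 * 7.8870e+05)
= 6.626e-34 / 6.3420e-21
= 1.0448e-13 m

1.0448e-13


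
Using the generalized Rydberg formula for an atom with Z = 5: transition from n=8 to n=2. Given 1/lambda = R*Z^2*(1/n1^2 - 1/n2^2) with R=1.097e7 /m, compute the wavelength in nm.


1/lambda = R * Z^2 * (1/n1^2 - 1/n2^2)
= 1.097e7 * 5^2 * (1/2^2 - 1/8^2)
= 1.097e7 * 25 * (0.25 - 0.015625)
= 6.4277e+07 /m
lambda = 1 / 6.4277e+07
= 15.5576 nm

15.5576


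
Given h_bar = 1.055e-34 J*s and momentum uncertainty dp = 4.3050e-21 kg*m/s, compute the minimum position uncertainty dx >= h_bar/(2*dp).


dx = h_bar / (2 * dp)
= 1.055e-34 / (2 * 4.3050e-21)
= 1.055e-34 / 8.6100e-21
= 1.2253e-14 m

1.2253e-14


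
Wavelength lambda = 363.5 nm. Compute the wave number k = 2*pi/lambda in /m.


k = 2 * pi / lambda
= 6.2832 / (363.5e-9)
= 6.2832 / 3.6350e-07
= 1.7285e+07 /m

1.7285e+07


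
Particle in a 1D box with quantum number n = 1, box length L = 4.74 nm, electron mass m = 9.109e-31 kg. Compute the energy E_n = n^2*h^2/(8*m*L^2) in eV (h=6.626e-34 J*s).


E = n^2 * h^2 / (8 * m * L^2)
= 1^2 * (6.626e-34)^2 / (8 * 9.109e-31 * (4.74e-9)^2)
= 1 * 4.3904e-67 / (8 * 9.109e-31 * 2.2468e-17)
= 2.6815e-21 J
= 0.0167 eV

0.0167


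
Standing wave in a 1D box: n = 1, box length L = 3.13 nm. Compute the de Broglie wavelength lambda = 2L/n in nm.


lambda = 2L / n
= 2 * 3.13 / 1
= 6.26 / 1
= 6.26 nm

6.26


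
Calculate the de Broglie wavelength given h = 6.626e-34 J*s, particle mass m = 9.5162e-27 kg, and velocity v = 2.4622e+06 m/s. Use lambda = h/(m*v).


lambda = h / (m * v)
= 6.626e-34 / (9.5162e-27 * 2.4622e+06)
= 6.626e-34 / 2.3431e-20
= 2.8279e-14 m

2.8279e-14


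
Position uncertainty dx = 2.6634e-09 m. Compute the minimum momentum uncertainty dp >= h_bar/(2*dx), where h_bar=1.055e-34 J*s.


dp = h_bar / (2 * dx)
= 1.055e-34 / (2 * 2.6634e-09)
= 1.055e-34 / 5.3268e-09
= 1.9806e-26 kg*m/s

1.9806e-26


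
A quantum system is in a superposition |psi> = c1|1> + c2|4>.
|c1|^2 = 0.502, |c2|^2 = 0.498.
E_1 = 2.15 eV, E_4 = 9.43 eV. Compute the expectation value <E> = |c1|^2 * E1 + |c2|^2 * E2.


<E> = |c1|^2 * E1 + |c2|^2 * E2
= 0.502 * 2.15 + 0.498 * 9.43
= 1.0793 + 4.6961
= 5.7754 eV

5.7754


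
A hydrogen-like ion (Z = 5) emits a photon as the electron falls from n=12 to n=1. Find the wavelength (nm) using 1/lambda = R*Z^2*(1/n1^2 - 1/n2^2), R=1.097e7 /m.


1/lambda = R * Z^2 * (1/n1^2 - 1/n2^2)
= 1.097e7 * 5^2 * (1/1^2 - 1/12^2)
= 1.097e7 * 25 * (1.0 - 0.006944)
= 2.7235e+08 /m
lambda = 1 / 2.7235e+08
= 3.6718 nm

3.6718


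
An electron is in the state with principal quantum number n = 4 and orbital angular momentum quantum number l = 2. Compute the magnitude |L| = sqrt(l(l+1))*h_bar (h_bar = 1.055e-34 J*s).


L = sqrt(l*(l+1)) * h_bar
= sqrt(2 * 3) * 1.055e-34
= sqrt(6) * 1.055e-34
= 2.4495 * 1.055e-34
= 2.5842e-34 J*s

2.5842e-34


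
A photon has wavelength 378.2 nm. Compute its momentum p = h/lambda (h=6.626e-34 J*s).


p = h / lambda
= 6.626e-34 / (378.2e-9)
= 6.626e-34 / 3.7820e-07
= 1.7520e-27 kg*m/s

1.7520e-27


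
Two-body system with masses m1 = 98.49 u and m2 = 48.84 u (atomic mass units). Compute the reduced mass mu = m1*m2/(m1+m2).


mu = m1 * m2 / (m1 + m2)
= 98.49 * 48.84 / (98.49 + 48.84)
= 4810.2516 / 147.33
= 32.6495 u

32.6495


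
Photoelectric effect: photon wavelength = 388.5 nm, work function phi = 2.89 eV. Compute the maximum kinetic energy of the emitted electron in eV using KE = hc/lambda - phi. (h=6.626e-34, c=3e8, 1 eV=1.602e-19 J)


E_photon = hc / lambda
= (6.626e-34)(3e8) / (388.5e-9)
= 5.1166e-19 J
= 3.1939 eV
KE = E_photon - phi
= 3.1939 - 2.89
= 0.3039 eV

0.3039


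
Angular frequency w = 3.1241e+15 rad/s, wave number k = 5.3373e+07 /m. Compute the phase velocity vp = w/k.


vp = w / k
= 3.1241e+15 / 5.3373e+07
= 5.8533e+07 m/s

5.8533e+07


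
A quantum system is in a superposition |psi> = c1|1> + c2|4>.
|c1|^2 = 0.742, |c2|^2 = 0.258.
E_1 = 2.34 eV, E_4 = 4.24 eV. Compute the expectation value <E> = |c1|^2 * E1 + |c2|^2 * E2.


<E> = |c1|^2 * E1 + |c2|^2 * E2
= 0.742 * 2.34 + 0.258 * 4.24
= 1.7363 + 1.0939
= 2.8302 eV

2.8302


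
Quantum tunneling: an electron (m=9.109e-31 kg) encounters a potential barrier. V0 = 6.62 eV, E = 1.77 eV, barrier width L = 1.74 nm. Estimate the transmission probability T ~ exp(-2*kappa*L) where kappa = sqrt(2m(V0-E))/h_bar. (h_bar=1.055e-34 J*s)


V0 - E = 4.85 eV = 7.7697e-19 J
kappa = sqrt(2 * m * (V0-E)) / h_bar
= sqrt(2 * 9.109e-31 * 7.7697e-19) / 1.055e-34
= 1.1277e+10 /m
2*kappa*L = 2 * 1.1277e+10 * 1.74e-9
= 39.2445
T = exp(-39.2445) = 9.042994e-18

9.042994e-18


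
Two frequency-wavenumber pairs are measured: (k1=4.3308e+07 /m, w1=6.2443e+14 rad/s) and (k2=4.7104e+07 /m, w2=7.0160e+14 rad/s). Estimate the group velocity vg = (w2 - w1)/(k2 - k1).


vg = (w2 - w1) / (k2 - k1)
= (7.0160e+14 - 6.2443e+14) / (4.7104e+07 - 4.3308e+07)
= 7.7170e+13 / 3.7960e+06
= 2.0329e+07 m/s

2.0329e+07


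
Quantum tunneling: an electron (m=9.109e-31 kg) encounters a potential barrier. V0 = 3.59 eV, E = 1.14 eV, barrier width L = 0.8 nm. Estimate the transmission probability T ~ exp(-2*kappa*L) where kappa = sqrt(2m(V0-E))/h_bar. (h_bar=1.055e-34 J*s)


V0 - E = 2.45 eV = 3.9249e-19 J
kappa = sqrt(2 * m * (V0-E)) / h_bar
= sqrt(2 * 9.109e-31 * 3.9249e-19) / 1.055e-34
= 8.0152e+09 /m
2*kappa*L = 2 * 8.0152e+09 * 0.8e-9
= 12.8243
T = exp(-12.8243) = 2.694614e-06

2.694614e-06


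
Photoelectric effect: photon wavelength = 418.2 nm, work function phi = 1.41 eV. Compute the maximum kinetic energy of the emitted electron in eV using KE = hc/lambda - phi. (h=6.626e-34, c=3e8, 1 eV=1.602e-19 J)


E_photon = hc / lambda
= (6.626e-34)(3e8) / (418.2e-9)
= 4.7532e-19 J
= 2.9671 eV
KE = E_photon - phi
= 2.9671 - 1.41
= 1.5571 eV

1.5571


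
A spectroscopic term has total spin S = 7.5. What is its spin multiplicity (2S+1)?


Spin multiplicity = 2S + 1
= 2 * 7.5 + 1
= 15.0 + 1
= 16

16


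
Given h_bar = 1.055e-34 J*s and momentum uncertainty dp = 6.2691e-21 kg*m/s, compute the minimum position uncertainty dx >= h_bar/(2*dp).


dx = h_bar / (2 * dp)
= 1.055e-34 / (2 * 6.2691e-21)
= 1.055e-34 / 1.2538e-20
= 8.4143e-15 m

8.4143e-15


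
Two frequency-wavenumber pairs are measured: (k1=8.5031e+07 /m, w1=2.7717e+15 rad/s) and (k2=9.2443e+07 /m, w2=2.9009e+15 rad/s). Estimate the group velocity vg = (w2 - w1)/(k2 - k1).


vg = (w2 - w1) / (k2 - k1)
= (2.9009e+15 - 2.7717e+15) / (9.2443e+07 - 8.5031e+07)
= 1.2920e+14 / 7.4120e+06
= 1.7431e+07 m/s

1.7431e+07


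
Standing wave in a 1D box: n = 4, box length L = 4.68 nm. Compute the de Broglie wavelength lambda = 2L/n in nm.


lambda = 2L / n
= 2 * 4.68 / 4
= 9.36 / 4
= 2.34 nm

2.34


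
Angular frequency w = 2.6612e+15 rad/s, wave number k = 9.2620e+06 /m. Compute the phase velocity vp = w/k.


vp = w / k
= 2.6612e+15 / 9.2620e+06
= 2.8732e+08 m/s

2.8732e+08


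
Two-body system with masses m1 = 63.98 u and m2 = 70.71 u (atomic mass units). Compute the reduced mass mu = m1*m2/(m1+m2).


mu = m1 * m2 / (m1 + m2)
= 63.98 * 70.71 / (63.98 + 70.71)
= 4524.0258 / 134.69
= 33.5884 u

33.5884


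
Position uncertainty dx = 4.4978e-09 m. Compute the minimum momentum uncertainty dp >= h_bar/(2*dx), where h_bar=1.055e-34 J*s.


dp = h_bar / (2 * dx)
= 1.055e-34 / (2 * 4.4978e-09)
= 1.055e-34 / 8.9956e-09
= 1.1728e-26 kg*m/s

1.1728e-26


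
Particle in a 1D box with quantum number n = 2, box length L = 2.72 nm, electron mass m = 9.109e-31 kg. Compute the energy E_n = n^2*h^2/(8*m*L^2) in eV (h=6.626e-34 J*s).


E = n^2 * h^2 / (8 * m * L^2)
= 2^2 * (6.626e-34)^2 / (8 * 9.109e-31 * (2.72e-9)^2)
= 4 * 4.3904e-67 / (8 * 9.109e-31 * 7.3984e-18)
= 3.2573e-20 J
= 0.2033 eV

0.2033


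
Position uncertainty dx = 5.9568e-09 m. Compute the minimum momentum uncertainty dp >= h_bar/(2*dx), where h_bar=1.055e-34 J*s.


dp = h_bar / (2 * dx)
= 1.055e-34 / (2 * 5.9568e-09)
= 1.055e-34 / 1.1914e-08
= 8.8554e-27 kg*m/s

8.8554e-27


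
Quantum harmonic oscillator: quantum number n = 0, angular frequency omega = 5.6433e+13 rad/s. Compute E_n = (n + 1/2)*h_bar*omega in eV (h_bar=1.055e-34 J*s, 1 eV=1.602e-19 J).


E = (n + 1/2) * h_bar * omega
= (0 + 0.5) * 1.055e-34 * 5.6433e+13
= 0.5 * 5.9537e-21
= 2.9768e-21 J
= 0.0186 eV

0.0186


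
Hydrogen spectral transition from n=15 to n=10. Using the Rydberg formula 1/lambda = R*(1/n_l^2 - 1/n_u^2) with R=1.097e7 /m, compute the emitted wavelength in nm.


1/lambda = R * (1/n_l^2 - 1/n_u^2)
= 1.097e7 * (1/10^2 - 1/15^2)
= 1.097e7 * (0.01 - 0.004444)
= 1.097e7 * 0.005556
= 6.0944e+04 /m
lambda = 1 / 6.0944e+04 = 16408.3865 nm

16408.3865


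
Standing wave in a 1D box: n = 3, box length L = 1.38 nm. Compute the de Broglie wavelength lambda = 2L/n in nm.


lambda = 2L / n
= 2 * 1.38 / 3
= 2.76 / 3
= 0.92 nm

0.92


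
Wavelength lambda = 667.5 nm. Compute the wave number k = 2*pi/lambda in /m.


k = 2 * pi / lambda
= 6.2832 / (667.5e-9)
= 6.2832 / 6.6750e-07
= 9.4130e+06 /m

9.4130e+06


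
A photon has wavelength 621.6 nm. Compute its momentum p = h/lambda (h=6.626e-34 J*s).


p = h / lambda
= 6.626e-34 / (621.6e-9)
= 6.626e-34 / 6.2160e-07
= 1.0660e-27 kg*m/s

1.0660e-27
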